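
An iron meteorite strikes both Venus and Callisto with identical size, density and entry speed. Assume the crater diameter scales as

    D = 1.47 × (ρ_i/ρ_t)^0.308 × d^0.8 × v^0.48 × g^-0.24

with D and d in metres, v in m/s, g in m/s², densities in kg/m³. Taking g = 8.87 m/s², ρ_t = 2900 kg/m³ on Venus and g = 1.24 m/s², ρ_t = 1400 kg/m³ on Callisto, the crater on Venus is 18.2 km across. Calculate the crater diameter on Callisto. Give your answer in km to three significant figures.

D ≈ 36.5 km

The impactor-only factors (d, v, ρ_i) cancel in the ratio, leaving D_Callisto/D_Venus = (g_Callisto/g_Venus)^-0.24 · (ρ_t,Venus/ρ_t,Callisto)^0.308.
(1.24/8.87)^-0.24 = 0.1398^-0.24 = 1.604
(2900/1400)^0.308 = 2.071^0.308 = 1.251
Ratio = 1.604 × 1.251 = 2.007
D_Callisto = 2.007 × 18.2 km = 36.5 km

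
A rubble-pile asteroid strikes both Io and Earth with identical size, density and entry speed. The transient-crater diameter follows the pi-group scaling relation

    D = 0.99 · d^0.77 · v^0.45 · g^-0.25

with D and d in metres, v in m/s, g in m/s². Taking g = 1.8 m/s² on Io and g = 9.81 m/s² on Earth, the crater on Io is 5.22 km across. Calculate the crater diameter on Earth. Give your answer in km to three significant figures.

D ≈ 3.42 km

All impactor-dependent factors cancel in the ratio, leaving D_Earth/D_Io = (g_Earth/g_Io)^-0.25.
(9.81/1.8)^-0.25 = 5.450^-0.25 = 0.6545
D_Earth = 0.6545 × 5.22 km = 3.42 km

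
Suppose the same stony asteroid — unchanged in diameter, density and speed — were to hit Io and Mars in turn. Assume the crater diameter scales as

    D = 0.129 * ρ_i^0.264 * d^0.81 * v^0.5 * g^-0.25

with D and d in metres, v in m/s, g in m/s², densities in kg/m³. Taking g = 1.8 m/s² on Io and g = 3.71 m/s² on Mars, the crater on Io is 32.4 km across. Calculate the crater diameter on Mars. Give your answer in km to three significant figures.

All impactor-dependent factors cancel in the ratio, leaving D_Mars/D_Io = (g_Mars/g_Io)^-0.25.
(3.71/1.8)^-0.25 = 2.061^-0.25 = 0.8346
D_Mars = 0.8346 × 32.4 km = 27.0 km

D ≈ 27.0 km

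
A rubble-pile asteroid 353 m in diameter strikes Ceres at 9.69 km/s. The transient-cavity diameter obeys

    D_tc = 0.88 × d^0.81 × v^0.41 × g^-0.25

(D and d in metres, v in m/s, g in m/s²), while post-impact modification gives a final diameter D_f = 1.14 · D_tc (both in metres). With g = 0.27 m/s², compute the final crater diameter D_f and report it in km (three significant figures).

v = 9690 m/s.
d^0.81 = 353^0.81 = 115.8
v^0.41 = 9690^0.41 = 43.09
g^-0.25 = 0.27^-0.25 = 1.387
D_tc = 0.88 × 115.8 × 43.09 × 1.387 = 6090 m
D_f = 1.14 × 6090 = 6943 m
     = 6.943 km

D_f ≈ 6.94 km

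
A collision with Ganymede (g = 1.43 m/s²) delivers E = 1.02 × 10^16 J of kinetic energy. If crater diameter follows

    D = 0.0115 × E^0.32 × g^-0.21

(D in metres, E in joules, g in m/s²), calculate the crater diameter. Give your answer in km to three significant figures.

E^0.32 = (1.02 × 10^16)^0.32 = 1.327 × 10^5
g^-0.21 = 1.43^-0.21 = 0.9276
D = 0.0115 × 1.327 × 10^5 × 0.9276 = 1416 m
   = 1.416 km

D ≈ 1.42 km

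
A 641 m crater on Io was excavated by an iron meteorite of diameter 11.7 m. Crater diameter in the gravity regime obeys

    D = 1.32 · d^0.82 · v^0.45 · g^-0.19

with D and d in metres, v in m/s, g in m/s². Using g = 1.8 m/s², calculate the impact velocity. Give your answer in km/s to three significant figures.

v ≈ 13.5 km/s

Rearranging for v: v = [D / (1.32 · 11.7^0.82 · 1.8^-0.19)]^(1/0.45).
11.7^0.82 = 7.515
1.8^-0.19 = 0.8943
Denominator = 1.32 × 7.515 × 0.8943 = 8.871
D / 8.871 = 641 / 8.871 = 72.26
v = 72.26^(1/0.45) = 72.26^2.2222 = 13516 m/s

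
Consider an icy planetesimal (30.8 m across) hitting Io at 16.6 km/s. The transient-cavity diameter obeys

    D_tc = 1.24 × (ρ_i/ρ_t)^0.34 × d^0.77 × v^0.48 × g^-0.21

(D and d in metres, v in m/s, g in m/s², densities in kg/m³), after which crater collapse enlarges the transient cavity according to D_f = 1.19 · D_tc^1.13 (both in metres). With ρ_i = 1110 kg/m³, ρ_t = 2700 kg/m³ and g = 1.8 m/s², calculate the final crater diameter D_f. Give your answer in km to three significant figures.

v = 16600 m/s.
(ρ_i/ρ_t)^0.34 = (1110/2700)^0.34 = 0.7392
d^0.77 = 30.8^0.77 = 14.00
v^0.48 = 16600^0.48 = 106.1
g^-0.21 = 1.8^-0.21 = 0.8839
D_tc = 1.24 × 0.7392 × 14.00 × 106.1 × 0.8839 = 1203 m
D_f = 1.19 × (1203)^1.13 = 3600 m
     = 3.600 km

D_f ≈ 3.60 km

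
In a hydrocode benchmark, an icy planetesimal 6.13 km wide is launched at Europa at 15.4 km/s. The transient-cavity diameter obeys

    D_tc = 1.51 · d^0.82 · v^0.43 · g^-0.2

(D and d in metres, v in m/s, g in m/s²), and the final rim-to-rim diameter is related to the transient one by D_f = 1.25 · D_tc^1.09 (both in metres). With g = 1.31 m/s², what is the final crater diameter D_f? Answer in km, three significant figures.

In SI: d = 6130 m, v = 15400 m/s.
d^0.82 = 6130^0.82 = 1276
v^0.43 = 15400^0.43 = 63.19
g^-0.2 = 1.31^-0.2 = 0.9474
D_tc = 1.51 × 1276 × 63.19 × 0.9474 = 1.153 × 10^5 m
D_f = 1.25 × (1.153 × 10^5)^1.09 = 4.114 × 10^5 m
     = 411.4 km

D_f ≈ 411 km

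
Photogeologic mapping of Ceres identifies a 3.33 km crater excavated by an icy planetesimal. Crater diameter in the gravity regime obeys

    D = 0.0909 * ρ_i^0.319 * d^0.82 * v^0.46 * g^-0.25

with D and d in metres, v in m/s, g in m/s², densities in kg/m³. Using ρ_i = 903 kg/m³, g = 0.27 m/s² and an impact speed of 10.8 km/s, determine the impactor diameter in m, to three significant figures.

Rearranging for d: d = [D / (0.0909 · 903^0.319 · 10800^0.46 · 0.27^-0.25)]^(1/0.82).
D = 3330 m.
903^0.319 = 8.767
10800^0.46 = 71.68
0.27^-0.25 = 1.387
Denominator = 0.0909 × 8.767 × 71.68 × 1.387 = 79.23
D / 79.23 = 3330 / 79.23 = 42.03
d = 42.03^(1/0.82) = 42.03^1.2195 = 95.48 m

d ≈ 95.5 m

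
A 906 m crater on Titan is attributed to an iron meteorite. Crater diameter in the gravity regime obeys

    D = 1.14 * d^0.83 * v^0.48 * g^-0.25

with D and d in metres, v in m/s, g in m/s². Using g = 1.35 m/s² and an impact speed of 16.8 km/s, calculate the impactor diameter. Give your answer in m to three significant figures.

Rearranging for d: d = [D / (1.14 · 16800^0.48 · 1.35^-0.25)]^(1/0.83).
16800^0.48 = 106.7
1.35^-0.25 = 0.9277
Denominator = 1.14 × 106.7 × 0.9277 = 112.8
D / 112.8 = 906 / 112.8 = 8.032
d = 8.032^(1/0.83) = 8.032^1.2048 = 12.31 m

d ≈ 12.3 m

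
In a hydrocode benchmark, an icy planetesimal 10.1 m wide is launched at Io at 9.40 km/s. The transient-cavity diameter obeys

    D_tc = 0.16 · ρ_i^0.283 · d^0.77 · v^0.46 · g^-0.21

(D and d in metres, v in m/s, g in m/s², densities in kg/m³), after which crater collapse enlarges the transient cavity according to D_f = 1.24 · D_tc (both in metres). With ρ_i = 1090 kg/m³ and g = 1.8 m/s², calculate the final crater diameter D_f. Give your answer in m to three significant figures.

v = 9400 m/s.
ρ_i^0.283 = 1090^0.283 = 7.238
d^0.77 = 10.1^0.77 = 5.934
v^0.46 = 9400^0.46 = 67.24
g^-0.21 = 1.8^-0.21 = 0.8839
D_tc = 0.16 × 7.238 × 5.934 × 67.24 × 0.8839 = 408.4 m
D_f = 1.24 × 408.4 = 506.4 m

D_f ≈ 506 m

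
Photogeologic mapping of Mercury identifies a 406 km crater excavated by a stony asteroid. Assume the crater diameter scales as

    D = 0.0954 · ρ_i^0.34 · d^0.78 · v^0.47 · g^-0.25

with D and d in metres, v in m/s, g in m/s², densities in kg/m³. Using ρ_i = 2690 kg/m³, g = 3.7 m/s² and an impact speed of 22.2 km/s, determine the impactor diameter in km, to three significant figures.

d ≈ 36.9 km

Rearranging for d: d = [D / (0.0954 · 2690^0.34 · 22200^0.47 · 3.7^-0.25)]^(1/0.78).
D = 406000 m.
2690^0.34 = 14.66
22200^0.47 = 110.4
3.7^-0.25 = 0.7210
Denominator = 0.0954 × 14.66 × 110.4 × 0.7210 = 111.3
D / 111.3 = 406000 / 111.3 = 3648
d = 3648^(1/0.78) = 3648^1.2821 = 36890 m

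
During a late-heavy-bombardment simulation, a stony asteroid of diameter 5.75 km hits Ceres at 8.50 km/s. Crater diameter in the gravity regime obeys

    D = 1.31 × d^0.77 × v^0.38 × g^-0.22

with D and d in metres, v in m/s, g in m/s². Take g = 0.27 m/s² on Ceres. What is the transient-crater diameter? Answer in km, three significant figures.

In SI units: d = 5750 m, v = 8500 m/s.
d^0.77 = 5750^0.77 = 785.1
v^0.38 = 8500^0.38 = 31.13
g^-0.22 = 0.27^-0.22 = 1.334
D = 1.31 × 785.1 × 31.13 × 1.334 = 42710 m
   = 42.71 km

D ≈ 42.7 km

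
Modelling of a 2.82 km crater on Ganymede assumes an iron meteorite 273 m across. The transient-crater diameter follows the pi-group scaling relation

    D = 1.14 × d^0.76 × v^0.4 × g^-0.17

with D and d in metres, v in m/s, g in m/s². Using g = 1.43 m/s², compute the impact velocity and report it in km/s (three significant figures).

Rearranging for v: v = [D / (1.14 · 273^0.76 · 1.43^-0.17)]^(1/0.4).
D = 2820 m.
273^0.76 = 71.04
1.43^-0.17 = 0.9410
Denominator = 1.14 × 71.04 × 0.9410 = 76.21
D / 76.21 = 2820 / 76.21 = 37.00
v = 37.00^(1/0.4) = 37.00^2.5 = 8327 m/s

v ≈ 8.33 km/s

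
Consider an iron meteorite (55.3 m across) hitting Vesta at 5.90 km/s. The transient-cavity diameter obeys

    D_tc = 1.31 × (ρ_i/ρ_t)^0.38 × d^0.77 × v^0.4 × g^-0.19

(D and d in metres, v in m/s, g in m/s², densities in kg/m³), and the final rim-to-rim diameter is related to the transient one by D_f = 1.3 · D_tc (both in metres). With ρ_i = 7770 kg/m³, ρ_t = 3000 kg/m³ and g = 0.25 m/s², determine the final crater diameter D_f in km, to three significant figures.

D_f ≈ 2.25 km

v = 5900 m/s.
(ρ_i/ρ_t)^0.38 = (7770/3000)^0.38 = 1.436
d^0.77 = 55.3^0.77 = 21.97
v^0.4 = 5900^0.4 = 32.24
g^-0.19 = 0.25^-0.19 = 1.301
D_tc = 1.31 × 1.436 × 21.97 × 32.24 × 1.301 = 1734 m
D_f = 1.3 × 1734 = 2254 m
     = 2.254 km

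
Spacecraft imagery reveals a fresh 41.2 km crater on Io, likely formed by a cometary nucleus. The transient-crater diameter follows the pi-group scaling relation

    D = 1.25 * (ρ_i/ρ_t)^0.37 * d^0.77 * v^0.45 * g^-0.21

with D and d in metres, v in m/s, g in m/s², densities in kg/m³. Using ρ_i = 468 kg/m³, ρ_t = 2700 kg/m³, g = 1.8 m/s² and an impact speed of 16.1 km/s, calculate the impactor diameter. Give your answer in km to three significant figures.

d ≈ 6.99 km

Rearranging for d: d = [D / (1.25 · (468/2700)^0.37 · 16100^0.45 · 1.8^-0.21)]^(1/0.77).
D = 41200 m.
(468/2700)^0.37 = 0.5229
16100^0.45 = 78.18
1.8^-0.21 = 0.8839
Denominator = 1.25 × 0.5229 × 78.18 × 0.8839 = 45.17
D / 45.17 = 41200 / 45.17 = 912.1
d = 912.1^(1/0.77) = 912.1^1.2987 = 6986 m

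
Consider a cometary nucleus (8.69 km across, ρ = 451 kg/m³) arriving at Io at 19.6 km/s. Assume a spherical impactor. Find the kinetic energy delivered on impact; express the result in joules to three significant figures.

d = 8690 m; v = 19600 m/s.
Mass m = (π/6) ρ d³ = (π/6) × 451 × (8690)³ = 1.550 × 10^14 kg
E = ½ m v² = 0.5 × 1.550 × 10^14 × (19600)² = 2.977 × 10^22 J

E ≈ 2.98 × 10^22 J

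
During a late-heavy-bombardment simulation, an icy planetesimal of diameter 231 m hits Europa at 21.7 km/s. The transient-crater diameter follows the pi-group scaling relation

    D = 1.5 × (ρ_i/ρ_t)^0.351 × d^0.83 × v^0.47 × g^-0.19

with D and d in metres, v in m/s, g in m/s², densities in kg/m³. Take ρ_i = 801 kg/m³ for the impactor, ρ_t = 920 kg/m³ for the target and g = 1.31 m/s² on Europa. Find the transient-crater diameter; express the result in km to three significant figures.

In SI units: v = 21700 m/s.
(ρ_i/ρ_t)^0.351 = (801/920)^0.351 = 0.9525
d^0.83 = 231^0.83 = 91.58
v^0.47 = 21700^0.47 = 109.2
g^-0.19 = 1.31^-0.19 = 0.9500
D = 1.5 × 0.9525 × 91.58 × 109.2 × 0.9500 = 13574 m
   = 13.57 km

D ≈ 13.6 km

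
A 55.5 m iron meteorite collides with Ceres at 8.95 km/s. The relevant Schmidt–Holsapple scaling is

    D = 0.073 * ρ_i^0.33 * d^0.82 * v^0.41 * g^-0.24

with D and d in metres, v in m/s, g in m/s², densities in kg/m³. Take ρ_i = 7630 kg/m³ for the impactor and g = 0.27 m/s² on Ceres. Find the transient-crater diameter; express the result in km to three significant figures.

In SI units: v = 8950 m/s.
ρ_i^0.33 = 7630^0.33 = 19.11
d^0.82 = 55.5^0.82 = 26.94
v^0.41 = 8950^0.41 = 41.71
g^-0.24 = 0.27^-0.24 = 1.369
D = 0.073 × 19.11 × 26.94 × 41.71 × 1.369 = 2146 m
   = 2.146 km

D ≈ 2.15 km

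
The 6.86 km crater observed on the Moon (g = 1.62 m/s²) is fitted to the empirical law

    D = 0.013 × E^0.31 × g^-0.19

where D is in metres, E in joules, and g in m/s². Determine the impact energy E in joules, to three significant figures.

E ≈ 3.87 × 10^18 J

Rearranging: E = [D / (0.013 · g^-0.19)]^(1/0.31).
D = 6860 m.
g^-0.19 = 1.62^-0.19 = 0.9124
D / (0.013 × 0.9124) = 6860 / (0.01186) = 5.784 × 10^5
E = (5.784 × 10^5)^3.2258 = 3.871 × 10^18 J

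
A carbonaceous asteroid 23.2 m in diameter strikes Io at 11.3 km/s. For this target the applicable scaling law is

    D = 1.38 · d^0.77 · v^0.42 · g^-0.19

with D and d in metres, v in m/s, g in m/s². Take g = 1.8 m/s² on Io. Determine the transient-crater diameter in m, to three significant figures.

D ≈ 700 m

In SI units: v = 11300 m/s.
d^0.77 = 23.2^0.77 = 11.26
v^0.42 = 11300^0.42 = 50.38
g^-0.19 = 1.8^-0.19 = 0.8943
D = 1.38 × 11.26 × 50.38 × 0.8943 = 700.1 m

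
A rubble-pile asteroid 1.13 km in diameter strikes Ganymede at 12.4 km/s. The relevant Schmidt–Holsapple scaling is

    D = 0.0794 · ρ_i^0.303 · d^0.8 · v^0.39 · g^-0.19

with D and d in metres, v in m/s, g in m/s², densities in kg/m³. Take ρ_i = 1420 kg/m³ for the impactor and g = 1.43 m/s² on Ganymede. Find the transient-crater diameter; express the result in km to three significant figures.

In SI units: d = 1130 m, v = 12400 m/s.
ρ_i^0.303 = 1420^0.303 = 9.019
d^0.8 = 1130^0.8 = 277.0
v^0.39 = 12400^0.39 = 39.49
g^-0.19 = 1.43^-0.19 = 0.9343
D = 0.0794 × 9.019 × 277.0 × 39.49 × 0.9343 = 7319 m
   = 7.319 km

D ≈ 7.32 km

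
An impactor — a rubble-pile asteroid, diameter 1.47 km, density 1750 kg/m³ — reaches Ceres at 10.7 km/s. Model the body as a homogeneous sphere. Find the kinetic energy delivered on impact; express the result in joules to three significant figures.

d = 1470 m; v = 10700 m/s.
Mass m = (π/6) ρ d³ = (π/6) × 1750 × (1470)³ = 2.911 × 10^12 kg
E = ½ m v² = 0.5 × 2.911 × 10^12 × (10700)² = 1.666 × 10^20 J

E ≈ 1.67 × 10^20 J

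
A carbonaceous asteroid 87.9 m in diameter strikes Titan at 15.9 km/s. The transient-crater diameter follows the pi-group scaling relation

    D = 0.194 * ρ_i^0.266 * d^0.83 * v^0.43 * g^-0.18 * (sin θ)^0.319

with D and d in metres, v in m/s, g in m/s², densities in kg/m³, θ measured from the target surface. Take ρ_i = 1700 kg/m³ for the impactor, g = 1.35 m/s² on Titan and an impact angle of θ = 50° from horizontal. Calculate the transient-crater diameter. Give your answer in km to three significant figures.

In SI units: v = 15900 m/s.
ρ_i^0.266 = 1700^0.266 = 7.233
d^0.83 = 87.9^0.83 = 41.07
v^0.43 = 15900^0.43 = 64.06
g^-0.18 = 1.35^-0.18 = 0.9474
(sin 50°)^0.319 = 0.7660^0.319 = 0.9185
D = 0.194 × 7.233 × 41.07 × 64.06 × 0.9474 × 0.9185 = 3213 m
   = 3.213 km

D ≈ 3.21 km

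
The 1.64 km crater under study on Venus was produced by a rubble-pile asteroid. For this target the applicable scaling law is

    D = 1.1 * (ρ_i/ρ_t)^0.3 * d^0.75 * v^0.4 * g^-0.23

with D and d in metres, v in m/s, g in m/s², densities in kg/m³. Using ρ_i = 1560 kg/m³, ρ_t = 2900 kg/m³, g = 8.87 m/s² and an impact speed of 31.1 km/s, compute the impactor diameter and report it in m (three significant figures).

d ≈ 171 m

Rearranging for d: d = [D / (1.1 · (1560/2900)^0.3 · 31100^0.4 · 8.87^-0.23)]^(1/0.75).
D = 1640 m.
(1560/2900)^0.3 = 0.8303
31100^0.4 = 62.68
8.87^-0.23 = 0.6053
Denominator = 1.1 × 0.8303 × 62.68 × 0.6053 = 34.65
D / 34.65 = 1640 / 34.65 = 47.33
d = 47.33^(1/0.75) = 47.33^1.3333 = 171.2 m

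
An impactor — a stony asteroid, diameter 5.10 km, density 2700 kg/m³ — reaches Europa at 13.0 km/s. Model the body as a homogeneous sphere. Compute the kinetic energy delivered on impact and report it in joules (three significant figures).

d = 5100 m; v = 13000 m/s.
Mass m = (π/6) ρ d³ = (π/6) × 2700 × (5100)³ = 1.875 × 10^14 kg
E = ½ m v² = 0.5 × 1.875 × 10^14 × (13000)² = 1.584 × 10^22 J

E ≈ 1.58 × 10^22 J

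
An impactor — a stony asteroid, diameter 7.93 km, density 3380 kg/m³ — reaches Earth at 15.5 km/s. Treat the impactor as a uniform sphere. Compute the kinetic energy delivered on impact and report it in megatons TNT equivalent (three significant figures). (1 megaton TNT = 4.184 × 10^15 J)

d = 7930 m; v = 15500 m/s.
Mass m = (π/6) ρ d³ = (π/6) × 3380 × (7930)³ = 8.825 × 10^14 kg
E = ½ m v² = 0.5 × 8.825 × 10^14 × (15500)² = 1.060 × 10^23 J
   = 1.060 × 10^23 / 4.184×10^15 = 2.533 × 10^7 Mt

E ≈ 2.53 × 10^7 Mt TNT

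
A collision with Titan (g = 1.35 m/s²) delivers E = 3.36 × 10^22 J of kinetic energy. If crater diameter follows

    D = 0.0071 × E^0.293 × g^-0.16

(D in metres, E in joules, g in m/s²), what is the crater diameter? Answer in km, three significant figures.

D ≈ 27.0 km

E^0.293 = (3.36 × 10^22)^0.293 = 3.983 × 10^6
g^-0.16 = 1.35^-0.16 = 0.9531
D = 0.0071 × 3.983 × 10^6 × 0.9531 = 26953 m
   = 26.95 km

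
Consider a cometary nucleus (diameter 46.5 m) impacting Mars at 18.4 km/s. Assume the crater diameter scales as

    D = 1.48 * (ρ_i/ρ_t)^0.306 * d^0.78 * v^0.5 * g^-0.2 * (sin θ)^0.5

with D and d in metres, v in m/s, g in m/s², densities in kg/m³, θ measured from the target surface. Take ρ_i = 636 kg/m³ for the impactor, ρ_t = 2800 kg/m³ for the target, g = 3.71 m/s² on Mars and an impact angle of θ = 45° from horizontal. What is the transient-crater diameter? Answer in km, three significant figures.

D ≈ 1.65 km

In SI units: v = 18400 m/s.
(ρ_i/ρ_t)^0.306 = (636/2800)^0.306 = 0.6354
d^0.78 = 46.5^0.78 = 19.98
v^0.5 = 18400^0.5 = 135.6
g^-0.2 = 3.71^-0.2 = 0.7694
(sin 45°)^0.5 = 0.7071^0.5 = 0.8409
D = 1.48 × 0.6354 × 19.98 × 135.6 × 0.7694 × 0.8409 = 1648 m
   = 1.648 km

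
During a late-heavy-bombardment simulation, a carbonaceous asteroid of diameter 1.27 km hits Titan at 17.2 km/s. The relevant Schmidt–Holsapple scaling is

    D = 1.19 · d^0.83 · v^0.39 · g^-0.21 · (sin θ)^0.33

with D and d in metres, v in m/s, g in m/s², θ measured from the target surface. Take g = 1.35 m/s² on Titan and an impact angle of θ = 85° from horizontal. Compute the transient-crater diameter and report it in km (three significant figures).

In SI units: d = 1270 m, v = 17200 m/s.
d^0.83 = 1270^0.83 = 376.8
v^0.39 = 17200^0.39 = 44.86
g^-0.21 = 1.35^-0.21 = 0.9389
(sin 85°)^0.33 = 0.9962^0.33 = 0.9987
D = 1.19 × 376.8 × 44.86 × 0.9389 × 0.9987 = 18861 m
   = 18.86 km

D ≈ 18.9 km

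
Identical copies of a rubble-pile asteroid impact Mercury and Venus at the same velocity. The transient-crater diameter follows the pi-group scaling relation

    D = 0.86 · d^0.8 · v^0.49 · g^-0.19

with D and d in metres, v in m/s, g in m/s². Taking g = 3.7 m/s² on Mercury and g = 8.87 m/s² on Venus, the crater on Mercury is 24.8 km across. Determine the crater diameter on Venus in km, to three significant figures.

D ≈ 21.0 km

All impactor-dependent factors cancel in the ratio, leaving D_Venus/D_Mercury = (g_Venus/g_Mercury)^-0.19.
(8.87/3.7)^-0.19 = 2.397^-0.19 = 0.8470
D_Venus = 0.8470 × 24.8 km = 21.0 km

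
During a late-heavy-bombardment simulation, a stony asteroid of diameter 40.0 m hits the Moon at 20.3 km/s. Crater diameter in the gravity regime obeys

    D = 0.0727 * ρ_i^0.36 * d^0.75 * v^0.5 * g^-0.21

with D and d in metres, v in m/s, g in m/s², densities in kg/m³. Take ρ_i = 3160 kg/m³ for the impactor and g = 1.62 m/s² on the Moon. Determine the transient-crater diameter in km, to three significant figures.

D ≈ 2.71 km

In SI units: v = 20300 m/s.
ρ_i^0.36 = 3160^0.36 = 18.19
d^0.75 = 40^0.75 = 15.91
v^0.5 = 20300^0.5 = 142.5
g^-0.21 = 1.62^-0.21 = 0.9037
D = 0.0727 × 18.19 × 15.91 × 142.5 × 0.9037 = 2709 m
   = 2.709 km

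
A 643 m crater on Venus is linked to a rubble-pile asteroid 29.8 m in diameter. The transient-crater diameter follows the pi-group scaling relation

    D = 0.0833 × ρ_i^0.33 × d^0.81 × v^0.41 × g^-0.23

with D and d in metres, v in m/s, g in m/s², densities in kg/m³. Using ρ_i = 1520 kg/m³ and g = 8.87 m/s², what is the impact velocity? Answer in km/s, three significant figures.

Rearranging for v: v = [D / (0.0833 · 1520^0.33 · 29.8^0.81 · 8.87^-0.23)]^(1/0.41).
1520^0.33 = 11.22
29.8^0.81 = 15.64
8.87^-0.23 = 0.6053
Denominator = 0.0833 × 11.22 × 15.64 × 0.6053 = 8.848
D / 8.848 = 643 / 8.848 = 72.67
v = 72.67^(1/0.41) = 72.67^2.439 = 34661 m/s

v ≈ 34.7 km/s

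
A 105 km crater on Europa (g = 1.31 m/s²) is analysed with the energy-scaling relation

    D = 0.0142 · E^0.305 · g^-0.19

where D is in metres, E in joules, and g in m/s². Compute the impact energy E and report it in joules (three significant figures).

Rearranging: E = [D / (0.0142 · g^-0.19)]^(1/0.305).
D = 105000 m.
g^-0.19 = 1.31^-0.19 = 0.9500
D / (0.0142 × 0.9500) = 105000 / (0.01349) = 7.784 × 10^6
E = (7.784 × 10^6)^3.2787 = 3.928 × 10^22 J

E ≈ 3.93 × 10^22 J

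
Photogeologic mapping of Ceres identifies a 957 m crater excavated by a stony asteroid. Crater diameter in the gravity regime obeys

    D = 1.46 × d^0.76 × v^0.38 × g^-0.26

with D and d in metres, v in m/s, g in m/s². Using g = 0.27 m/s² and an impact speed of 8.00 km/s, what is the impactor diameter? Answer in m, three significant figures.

d ≈ 36.3 m

Rearranging for d: d = [D / (1.46 · 8000^0.38 · 0.27^-0.26)]^(1/0.76).
8000^0.38 = 30.42
0.27^-0.26 = 1.406
Denominator = 1.46 × 30.42 × 1.406 = 62.44
D / 62.44 = 957 / 62.44 = 15.33
d = 15.33^(1/0.76) = 15.33^1.3158 = 36.30 m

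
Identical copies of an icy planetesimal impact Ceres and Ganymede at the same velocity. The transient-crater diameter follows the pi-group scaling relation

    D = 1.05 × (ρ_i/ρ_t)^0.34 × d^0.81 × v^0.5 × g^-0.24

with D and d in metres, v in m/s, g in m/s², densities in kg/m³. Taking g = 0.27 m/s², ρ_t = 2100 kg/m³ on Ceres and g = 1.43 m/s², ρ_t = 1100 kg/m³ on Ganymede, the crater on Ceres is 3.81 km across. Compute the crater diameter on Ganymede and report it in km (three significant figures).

The impactor-only factors (d, v, ρ_i) cancel in the ratio, leaving D_Ganymede/D_Ceres = (g_Ganymede/g_Ceres)^-0.24 · (ρ_t,Ceres/ρ_t,Ganymede)^0.34.
(1.43/0.27)^-0.24 = 5.296^-0.24 = 0.6703
(2100/1100)^0.34 = 1.909^0.34 = 1.246
Ratio = 0.6703 × 1.246 = 0.8352
D_Ganymede = 0.8352 × 3.81 km = 3.18 km

D ≈ 3.18 km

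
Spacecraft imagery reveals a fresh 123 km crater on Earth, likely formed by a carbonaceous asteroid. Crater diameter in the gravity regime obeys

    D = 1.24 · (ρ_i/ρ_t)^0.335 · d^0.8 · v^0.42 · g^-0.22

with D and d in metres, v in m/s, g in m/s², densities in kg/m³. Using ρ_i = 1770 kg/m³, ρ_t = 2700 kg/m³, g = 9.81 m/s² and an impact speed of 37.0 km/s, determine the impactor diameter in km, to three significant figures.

d ≈ 15.7 km

Rearranging for d: d = [D / (1.24 · (1770/2700)^0.335 · 37000^0.42 · 9.81^-0.22)]^(1/0.8).
D = 123000 m.
(1770/2700)^0.335 = 0.8681
37000^0.42 = 82.92
9.81^-0.22 = 0.6051
Denominator = 1.24 × 0.8681 × 82.92 × 0.6051 = 54.01
D / 54.01 = 123000 / 54.01 = 2277
d = 2277^(1/0.8) = 2277^1.25 = 15729 m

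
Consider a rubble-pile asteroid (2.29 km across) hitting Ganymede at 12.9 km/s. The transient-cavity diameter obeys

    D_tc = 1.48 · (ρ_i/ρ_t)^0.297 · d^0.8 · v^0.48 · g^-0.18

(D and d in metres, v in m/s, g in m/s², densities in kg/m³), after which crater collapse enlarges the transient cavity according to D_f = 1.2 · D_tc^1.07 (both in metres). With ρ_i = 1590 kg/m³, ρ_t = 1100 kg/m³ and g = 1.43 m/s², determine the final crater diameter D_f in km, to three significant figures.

D_f ≈ 186 km

In SI: d = 2290 m, v = 12900 m/s.
(ρ_i/ρ_t)^0.297 = (1590/1100)^0.297 = 1.116
d^0.8 = 2290^0.8 = 487.4
v^0.48 = 12900^0.48 = 93.99
g^-0.18 = 1.43^-0.18 = 0.9376
D_tc = 1.48 × 1.116 × 487.4 × 93.99 × 0.9376 = 70940 m
D_f = 1.2 × (70940)^1.07 = 1.861 × 10^5 m
     = 186.1 km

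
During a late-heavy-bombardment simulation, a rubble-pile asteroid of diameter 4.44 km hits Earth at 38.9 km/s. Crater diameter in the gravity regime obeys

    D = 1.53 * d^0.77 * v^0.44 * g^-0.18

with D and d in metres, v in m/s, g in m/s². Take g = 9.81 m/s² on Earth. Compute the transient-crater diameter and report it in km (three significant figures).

In SI units: d = 4440 m, v = 38900 m/s.
d^0.77 = 4440^0.77 = 643.4
v^0.44 = 38900^0.44 = 104.6
g^-0.18 = 9.81^-0.18 = 0.6630
D = 1.53 × 643.4 × 104.6 × 0.6630 = 68268 m
   = 68.27 km

D ≈ 68.3 km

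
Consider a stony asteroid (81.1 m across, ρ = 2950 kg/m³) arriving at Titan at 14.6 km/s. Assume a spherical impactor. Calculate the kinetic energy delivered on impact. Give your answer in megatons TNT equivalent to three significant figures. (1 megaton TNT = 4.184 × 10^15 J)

E ≈ 21.0 Mt TNT

v = 14600 m/s.
Mass m = (π/6) ρ d³ = (π/6) × 2950 × (81.1)³ = 8.239 × 10^8 kg
E = ½ m v² = 0.5 × 8.239 × 10^8 × (14600)² = 8.781 × 10^16 J
   = 8.781 × 10^16 / 4.184×10^15 = 20.99 Mt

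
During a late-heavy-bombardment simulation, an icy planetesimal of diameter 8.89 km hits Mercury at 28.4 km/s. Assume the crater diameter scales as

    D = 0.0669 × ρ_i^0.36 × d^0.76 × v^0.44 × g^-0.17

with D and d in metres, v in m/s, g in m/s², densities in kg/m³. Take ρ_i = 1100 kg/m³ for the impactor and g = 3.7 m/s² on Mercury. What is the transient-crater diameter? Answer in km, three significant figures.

In SI units: d = 8890 m, v = 28400 m/s.
ρ_i^0.36 = 1100^0.36 = 12.44
d^0.76 = 8890^0.76 = 1003
v^0.44 = 28400^0.44 = 91.09
g^-0.17 = 3.7^-0.17 = 0.8006
D = 0.0669 × 12.44 × 1003 × 91.09 × 0.8006 = 60874 m
   = 60.87 km

D ≈ 60.9 km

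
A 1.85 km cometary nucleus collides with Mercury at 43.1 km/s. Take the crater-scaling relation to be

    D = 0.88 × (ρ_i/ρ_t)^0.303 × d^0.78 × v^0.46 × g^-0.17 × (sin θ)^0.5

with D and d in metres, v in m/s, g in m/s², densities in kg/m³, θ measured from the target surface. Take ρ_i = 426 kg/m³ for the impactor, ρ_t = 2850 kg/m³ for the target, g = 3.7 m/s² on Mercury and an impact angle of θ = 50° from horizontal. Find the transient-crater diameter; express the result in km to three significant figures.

D ≈ 16.6 km

In SI units: d = 1850 m, v = 43100 m/s.
(ρ_i/ρ_t)^0.303 = (426/2850)^0.303 = 0.5622
d^0.78 = 1850^0.78 = 353.5
v^0.46 = 43100^0.46 = 135.5
g^-0.17 = 3.7^-0.17 = 0.8006
(sin 50°)^0.5 = 0.7660^0.5 = 0.8752
D = 0.88 × 0.5622 × 353.5 × 135.5 × 0.8006 × 0.8752 = 16604 m
   = 16.60 km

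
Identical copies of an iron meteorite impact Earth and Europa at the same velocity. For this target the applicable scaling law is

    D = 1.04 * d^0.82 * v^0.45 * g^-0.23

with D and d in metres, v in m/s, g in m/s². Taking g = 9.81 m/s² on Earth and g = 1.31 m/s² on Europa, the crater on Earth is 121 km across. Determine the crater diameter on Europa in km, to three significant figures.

All impactor-dependent factors cancel in the ratio, leaving D_Europa/D_Earth = (g_Europa/g_Earth)^-0.23.
(1.31/9.81)^-0.23 = 0.1335^-0.23 = 1.589
D_Europa = 1.589 × 121 km = 192 km

D ≈ 192 km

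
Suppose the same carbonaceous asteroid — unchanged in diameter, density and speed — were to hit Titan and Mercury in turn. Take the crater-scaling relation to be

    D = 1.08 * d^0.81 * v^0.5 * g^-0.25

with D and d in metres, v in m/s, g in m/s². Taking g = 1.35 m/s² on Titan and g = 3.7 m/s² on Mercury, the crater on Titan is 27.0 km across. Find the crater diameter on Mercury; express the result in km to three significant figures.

D ≈ 21.0 km

All impactor-dependent factors cancel in the ratio, leaving D_Mercury/D_Titan = (g_Mercury/g_Titan)^-0.25.
(3.7/1.35)^-0.25 = 2.741^-0.25 = 0.7772
D_Mercury = 0.7772 × 27.0 km = 21.0 km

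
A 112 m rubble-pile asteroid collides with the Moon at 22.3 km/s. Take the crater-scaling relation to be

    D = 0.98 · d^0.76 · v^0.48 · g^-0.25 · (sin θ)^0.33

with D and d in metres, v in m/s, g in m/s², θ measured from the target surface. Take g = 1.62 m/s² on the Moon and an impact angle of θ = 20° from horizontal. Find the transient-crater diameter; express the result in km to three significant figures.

In SI units: v = 22300 m/s.
d^0.76 = 112^0.76 = 36.09
v^0.48 = 22300^0.48 = 122.2
g^-0.25 = 1.62^-0.25 = 0.8864
(sin 20°)^0.33 = 0.3420^0.33 = 0.7018
D = 0.98 × 36.09 × 122.2 × 0.8864 × 0.7018 = 2689 m
   = 2.689 km

D ≈ 2.69 km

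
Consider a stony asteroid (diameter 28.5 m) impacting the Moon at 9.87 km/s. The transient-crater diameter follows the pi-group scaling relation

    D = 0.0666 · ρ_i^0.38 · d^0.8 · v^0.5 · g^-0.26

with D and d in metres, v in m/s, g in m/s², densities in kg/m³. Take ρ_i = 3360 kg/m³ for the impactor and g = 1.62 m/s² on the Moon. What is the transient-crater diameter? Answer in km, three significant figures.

D ≈ 1.86 km

In SI units: v = 9870 m/s.
ρ_i^0.38 = 3360^0.38 = 21.88
d^0.8 = 28.5^0.8 = 14.58
v^0.5 = 9870^0.5 = 99.35
g^-0.26 = 1.62^-0.26 = 0.8821
D = 0.0666 × 21.88 × 14.58 × 99.35 × 0.8821 = 1862 m
   = 1.862 km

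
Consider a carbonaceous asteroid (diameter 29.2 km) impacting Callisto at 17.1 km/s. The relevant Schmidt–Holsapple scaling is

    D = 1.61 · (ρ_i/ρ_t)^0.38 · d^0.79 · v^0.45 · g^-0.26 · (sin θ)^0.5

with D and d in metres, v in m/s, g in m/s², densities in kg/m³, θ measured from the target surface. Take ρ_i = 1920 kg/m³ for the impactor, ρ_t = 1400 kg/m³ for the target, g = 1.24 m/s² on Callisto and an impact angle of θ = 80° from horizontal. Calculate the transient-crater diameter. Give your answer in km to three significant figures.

D ≈ 461 km

In SI units: d = 29200 m, v = 17100 m/s.
(ρ_i/ρ_t)^0.38 = (1920/1400)^0.38 = 1.128
d^0.79 = 29200^0.79 = 3370
v^0.45 = 17100^0.45 = 80.32
g^-0.26 = 1.24^-0.26 = 0.9456
(sin 80°)^0.5 = 0.9848^0.5 = 0.9924
D = 1.61 × 1.128 × 3370 × 80.32 × 0.9456 × 0.9924 = 4.613 × 10^5 m
   = 461.3 km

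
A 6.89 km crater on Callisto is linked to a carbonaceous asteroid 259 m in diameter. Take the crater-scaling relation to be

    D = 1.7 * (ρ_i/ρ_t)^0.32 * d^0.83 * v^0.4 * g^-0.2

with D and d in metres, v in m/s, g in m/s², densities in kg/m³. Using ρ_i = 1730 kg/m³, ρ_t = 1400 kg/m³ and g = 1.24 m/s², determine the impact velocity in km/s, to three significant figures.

Rearranging for v: v = [D / (1.7 · (1730/1400)^0.32 · 259^0.83 · 1.24^-0.2)]^(1/0.4).
D = 6890 m.
(1730/1400)^0.32 = 1.070
259^0.83 = 100.7
1.24^-0.2 = 0.9579
Denominator = 1.7 × 1.070 × 100.7 × 0.9579 = 175.5
D / 175.5 = 6890 / 175.5 = 39.26
v = 39.26^(1/0.4) = 39.26^2.5 = 9658 m/s

v ≈ 9.66 km/s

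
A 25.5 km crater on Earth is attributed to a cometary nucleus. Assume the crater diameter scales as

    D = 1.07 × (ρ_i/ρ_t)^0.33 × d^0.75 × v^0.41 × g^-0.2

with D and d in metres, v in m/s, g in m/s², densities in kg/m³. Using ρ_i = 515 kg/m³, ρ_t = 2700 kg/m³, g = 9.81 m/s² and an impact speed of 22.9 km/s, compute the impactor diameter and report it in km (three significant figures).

d ≈ 10.8 km

Rearranging for d: d = [D / (1.07 · (515/2700)^0.33 · 22900^0.41 · 9.81^-0.2)]^(1/0.75).
D = 25500 m.
(515/2700)^0.33 = 0.5788
22900^0.41 = 61.31
9.81^-0.2 = 0.6334
Denominator = 1.07 × 0.5788 × 61.31 × 0.6334 = 24.05
D / 24.05 = 25500 / 24.05 = 1060
d = 1060^(1/0.75) = 1060^1.3333 = 10805 m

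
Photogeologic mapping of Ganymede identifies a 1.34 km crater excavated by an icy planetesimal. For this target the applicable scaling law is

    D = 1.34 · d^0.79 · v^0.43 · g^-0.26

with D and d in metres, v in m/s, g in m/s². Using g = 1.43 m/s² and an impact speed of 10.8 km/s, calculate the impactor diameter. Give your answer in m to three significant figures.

d ≈ 45.0 m

Rearranging for d: d = [D / (1.34 · 10800^0.43 · 1.43^-0.26)]^(1/0.79).
D = 1340 m.
10800^0.43 = 54.25
1.43^-0.26 = 0.9112
Denominator = 1.34 × 54.25 × 0.9112 = 66.24
D / 66.24 = 1340 / 66.24 = 20.23
d = 20.23^(1/0.79) = 20.23^1.2658 = 44.99 m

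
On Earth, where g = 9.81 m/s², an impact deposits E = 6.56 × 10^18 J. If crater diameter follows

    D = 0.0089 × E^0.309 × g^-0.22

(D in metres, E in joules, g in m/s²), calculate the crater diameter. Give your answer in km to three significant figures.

D ≈ 3.51 km

E^0.309 = (6.56 × 10^18)^0.309 = 6.523 × 10^5
g^-0.22 = 9.81^-0.22 = 0.6051
D = 0.0089 × 6.523 × 10^5 × 0.6051 = 3513 m
   = 3.513 km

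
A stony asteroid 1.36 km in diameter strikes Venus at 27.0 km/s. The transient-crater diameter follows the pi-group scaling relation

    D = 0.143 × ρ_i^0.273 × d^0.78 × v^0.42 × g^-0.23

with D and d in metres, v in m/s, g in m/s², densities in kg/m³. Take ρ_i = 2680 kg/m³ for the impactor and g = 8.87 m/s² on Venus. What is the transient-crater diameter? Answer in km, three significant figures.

In SI units: d = 1360 m, v = 27000 m/s.
ρ_i^0.273 = 2680^0.273 = 8.627
d^0.78 = 1360^0.78 = 278.1
v^0.42 = 27000^0.42 = 72.64
g^-0.23 = 8.87^-0.23 = 0.6053
D = 0.143 × 8.627 × 278.1 × 72.64 × 0.6053 = 15085 m
   = 15.08 km

D ≈ 15.1 km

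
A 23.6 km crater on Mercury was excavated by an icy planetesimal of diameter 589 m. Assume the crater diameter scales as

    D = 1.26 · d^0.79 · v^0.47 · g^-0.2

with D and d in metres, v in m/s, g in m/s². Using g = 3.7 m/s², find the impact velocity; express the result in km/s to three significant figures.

Rearranging for v: v = [D / (1.26 · 589^0.79 · 3.7^-0.2)]^(1/0.47).
D = 23600 m.
589^0.79 = 154.3
3.7^-0.2 = 0.7698
Denominator = 1.26 × 154.3 × 0.7698 = 149.7
D / 149.7 = 23600 / 149.7 = 157.6
v = 157.6^(1/0.47) = 157.6^2.1277 = 47396 m/s

v ≈ 47.4 km/s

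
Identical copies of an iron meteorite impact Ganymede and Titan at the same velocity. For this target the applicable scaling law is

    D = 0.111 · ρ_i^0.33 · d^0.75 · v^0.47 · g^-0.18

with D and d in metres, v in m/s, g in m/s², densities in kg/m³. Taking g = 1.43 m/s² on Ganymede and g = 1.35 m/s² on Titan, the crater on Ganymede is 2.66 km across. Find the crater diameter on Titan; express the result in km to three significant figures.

All impactor-dependent factors cancel in the ratio, leaving D_Titan/D_Ganymede = (g_Titan/g_Ganymede)^-0.18.
(1.35/1.43)^-0.18 = 0.9441^-0.18 = 1.010
D_Titan = 1.010 × 2.66 km = 2.69 km

D ≈ 2.69 km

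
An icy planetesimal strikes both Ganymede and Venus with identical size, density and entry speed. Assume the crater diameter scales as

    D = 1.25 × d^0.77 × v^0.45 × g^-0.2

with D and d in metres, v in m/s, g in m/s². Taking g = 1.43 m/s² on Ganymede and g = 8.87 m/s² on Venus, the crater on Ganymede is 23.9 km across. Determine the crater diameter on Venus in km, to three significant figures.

D ≈ 16.6 km

All impactor-dependent factors cancel in the ratio, leaving D_Venus/D_Ganymede = (g_Venus/g_Ganymede)^-0.2.
(8.87/1.43)^-0.2 = 6.203^-0.2 = 0.6942
D_Venus = 0.6942 × 23.9 km = 16.6 km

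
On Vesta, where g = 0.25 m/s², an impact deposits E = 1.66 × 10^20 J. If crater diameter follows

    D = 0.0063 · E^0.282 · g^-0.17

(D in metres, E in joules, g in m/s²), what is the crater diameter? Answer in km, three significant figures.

E^0.282 = (1.66 × 10^20)^0.282 = 5.036 × 10^5
g^-0.17 = 0.25^-0.17 = 1.266
D = 0.0063 × 5.036 × 10^5 × 1.266 = 4017 m
   = 4.017 km

D ≈ 4.02 km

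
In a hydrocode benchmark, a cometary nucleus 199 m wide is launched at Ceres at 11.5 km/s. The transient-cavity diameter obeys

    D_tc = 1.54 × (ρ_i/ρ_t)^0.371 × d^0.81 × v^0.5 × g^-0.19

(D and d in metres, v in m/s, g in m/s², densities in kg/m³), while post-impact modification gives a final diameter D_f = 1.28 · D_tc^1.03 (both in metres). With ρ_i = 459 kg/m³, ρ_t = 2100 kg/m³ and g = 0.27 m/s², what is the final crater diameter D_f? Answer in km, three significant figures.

v = 11500 m/s.
(ρ_i/ρ_t)^0.371 = (459/2100)^0.371 = 0.5688
d^0.81 = 199^0.81 = 72.79
v^0.5 = 11500^0.5 = 107.2
g^-0.19 = 0.27^-0.19 = 1.282
D_tc = 1.54 × 0.5688 × 72.79 × 107.2 × 1.282 = 8763 m
D_f = 1.28 × (8763)^1.03 = 14728 m
     = 14.73 km

D_f ≈ 14.7 km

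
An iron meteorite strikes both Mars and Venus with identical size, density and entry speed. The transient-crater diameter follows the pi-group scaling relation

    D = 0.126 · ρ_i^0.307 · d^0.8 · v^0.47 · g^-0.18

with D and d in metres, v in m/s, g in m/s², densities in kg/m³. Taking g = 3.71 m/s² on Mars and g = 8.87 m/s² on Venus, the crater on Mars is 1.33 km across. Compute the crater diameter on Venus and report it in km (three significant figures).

D ≈ 1.14 km

All impactor-dependent factors cancel in the ratio, leaving D_Venus/D_Mars = (g_Venus/g_Mars)^-0.18.
(8.87/3.71)^-0.18 = 2.391^-0.18 = 0.8548
D_Venus = 0.8548 × 1.33 km = 1.14 km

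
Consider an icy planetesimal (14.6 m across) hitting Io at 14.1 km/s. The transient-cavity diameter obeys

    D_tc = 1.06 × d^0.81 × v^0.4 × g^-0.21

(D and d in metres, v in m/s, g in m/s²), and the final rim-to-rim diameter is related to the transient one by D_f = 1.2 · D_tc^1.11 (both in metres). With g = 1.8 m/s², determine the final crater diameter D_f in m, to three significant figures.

v = 14100 m/s.
d^0.81 = 14.6^0.81 = 8.773
v^0.4 = 14100^0.4 = 45.68
g^-0.21 = 1.8^-0.21 = 0.8839
D_tc = 1.06 × 8.773 × 45.68 × 0.8839 = 375.5 m
D_f = 1.2 × (375.5)^1.11 = 865.0 m

D_f ≈ 865 m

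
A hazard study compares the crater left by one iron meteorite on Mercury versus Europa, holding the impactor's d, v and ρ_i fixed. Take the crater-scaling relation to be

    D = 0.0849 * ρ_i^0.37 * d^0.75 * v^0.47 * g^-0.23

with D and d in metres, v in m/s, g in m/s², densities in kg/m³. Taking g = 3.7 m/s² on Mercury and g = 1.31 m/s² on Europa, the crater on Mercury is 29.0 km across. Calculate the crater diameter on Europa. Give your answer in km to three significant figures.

All impactor-dependent factors cancel in the ratio, leaving D_Europa/D_Mercury = (g_Europa/g_Mercury)^-0.23.
(1.31/3.7)^-0.23 = 0.3541^-0.23 = 1.270
D_Europa = 1.270 × 29.0 km = 36.8 km

D ≈ 36.8 km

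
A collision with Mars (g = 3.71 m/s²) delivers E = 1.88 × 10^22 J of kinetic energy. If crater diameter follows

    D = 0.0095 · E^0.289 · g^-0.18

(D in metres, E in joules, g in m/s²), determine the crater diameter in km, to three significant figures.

E^0.289 = (1.88 × 10^22)^0.289 = 2.737 × 10^6
g^-0.18 = 3.71^-0.18 = 0.7898
D = 0.0095 × 2.737 × 10^6 × 0.7898 = 20536 m
   = 20.54 km

D ≈ 20.5 km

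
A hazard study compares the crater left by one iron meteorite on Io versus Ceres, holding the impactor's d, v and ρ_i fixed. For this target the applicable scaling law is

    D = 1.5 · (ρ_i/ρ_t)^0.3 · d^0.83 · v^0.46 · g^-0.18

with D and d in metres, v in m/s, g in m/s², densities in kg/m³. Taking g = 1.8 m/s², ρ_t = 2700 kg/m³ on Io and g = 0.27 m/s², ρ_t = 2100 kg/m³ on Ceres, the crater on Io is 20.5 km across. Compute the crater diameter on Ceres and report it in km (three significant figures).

D ≈ 31.1 km

The impactor-only factors (d, v, ρ_i) cancel in the ratio, leaving D_Ceres/D_Io = (g_Ceres/g_Io)^-0.18 · (ρ_t,Io/ρ_t,Ceres)^0.3.
(0.27/1.8)^-0.18 = 0.1500^-0.18 = 1.407
(2700/2100)^0.3 = 1.286^0.3 = 1.078
Ratio = 1.407 × 1.078 = 1.517
D_Ceres = 1.517 × 20.5 km = 31.1 km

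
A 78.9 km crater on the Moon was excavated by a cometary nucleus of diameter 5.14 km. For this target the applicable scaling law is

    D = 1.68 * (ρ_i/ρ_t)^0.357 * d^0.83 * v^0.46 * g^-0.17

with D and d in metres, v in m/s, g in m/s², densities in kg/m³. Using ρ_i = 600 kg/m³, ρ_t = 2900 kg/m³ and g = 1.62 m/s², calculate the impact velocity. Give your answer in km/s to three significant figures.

v ≈ 11.7 km/s

Rearranging for v: v = [D / (1.68 · (600/2900)^0.357 · 5140^0.83 · 1.62^-0.17)]^(1/0.46).
D = 78900 m.
(600/2900)^0.357 = 0.5698
5140^0.83 = 1203
1.62^-0.17 = 0.9213
Denominator = 1.68 × 0.5698 × 1203 × 0.9213 = 1061
D / 1061 = 78900 / 1061 = 74.36
v = 74.36^(1/0.46) = 74.36^2.1739 = 11698 m/s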